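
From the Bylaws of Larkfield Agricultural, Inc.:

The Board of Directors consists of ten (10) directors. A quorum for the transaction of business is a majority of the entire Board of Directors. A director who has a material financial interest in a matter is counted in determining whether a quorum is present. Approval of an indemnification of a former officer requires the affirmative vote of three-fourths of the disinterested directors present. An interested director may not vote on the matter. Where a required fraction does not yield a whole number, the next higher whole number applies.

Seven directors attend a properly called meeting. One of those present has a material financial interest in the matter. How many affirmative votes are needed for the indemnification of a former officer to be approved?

5

The indemnification of a former officer requires three-fourths of the disinterested directors present (7 − 1 = 6).
3/4 of 6 = 4.50, rounded up to 5.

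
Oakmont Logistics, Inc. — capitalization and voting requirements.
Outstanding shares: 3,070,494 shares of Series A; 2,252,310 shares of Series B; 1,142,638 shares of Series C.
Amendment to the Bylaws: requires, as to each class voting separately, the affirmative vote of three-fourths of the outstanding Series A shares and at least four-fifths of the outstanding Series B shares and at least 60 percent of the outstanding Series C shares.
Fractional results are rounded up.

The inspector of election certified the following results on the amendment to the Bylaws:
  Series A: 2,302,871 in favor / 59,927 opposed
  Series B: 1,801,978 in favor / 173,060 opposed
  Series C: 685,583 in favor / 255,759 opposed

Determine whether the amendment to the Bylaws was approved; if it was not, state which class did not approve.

Series A: 3/4 of 3070494 = 2302870.50, rounded up to 2302871; 2,302,871 required, 2,302,871 in favor — approved.
Series B: 4/5 of 2252310 = 1801848; 1,801,848 required, 1,801,978 in favor — approved.
Series C: 3/5 of 1142638 = 685582.80, rounded up to 685583; 685,583 required, 685,583 in favor — approved.

Approved — every class gave the required vote.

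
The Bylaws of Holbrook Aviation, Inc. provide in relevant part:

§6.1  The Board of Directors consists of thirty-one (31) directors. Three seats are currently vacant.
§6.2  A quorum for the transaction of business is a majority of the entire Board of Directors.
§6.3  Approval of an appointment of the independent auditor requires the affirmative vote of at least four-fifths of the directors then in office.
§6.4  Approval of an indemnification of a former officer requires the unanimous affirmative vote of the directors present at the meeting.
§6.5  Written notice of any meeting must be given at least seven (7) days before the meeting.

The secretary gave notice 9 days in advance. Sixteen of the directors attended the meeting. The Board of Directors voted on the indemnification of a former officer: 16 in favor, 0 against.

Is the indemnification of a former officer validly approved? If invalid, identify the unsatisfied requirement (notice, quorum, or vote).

Notice: 9 days given; 7 required (9 ≥ 7). Satisfied.
Quorum: 16 present; quorum is 16. Satisfied.
Vote: the indemnification of a former officer requires the unanimous vote of the directors present (16). Unanimous means all 16, so 16 affirmative votes are needed; 16 voted in favor. Satisfied.

Valid — all requirements satisfied.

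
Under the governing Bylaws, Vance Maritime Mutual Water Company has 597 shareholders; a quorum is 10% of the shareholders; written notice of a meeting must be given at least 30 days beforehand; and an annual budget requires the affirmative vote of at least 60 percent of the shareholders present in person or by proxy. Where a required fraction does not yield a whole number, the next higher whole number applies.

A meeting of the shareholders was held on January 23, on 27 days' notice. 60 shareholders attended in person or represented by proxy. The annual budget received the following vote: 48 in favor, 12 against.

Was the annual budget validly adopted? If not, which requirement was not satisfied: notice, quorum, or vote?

Notice: 27 days given; 30 required. Not satisfied.
Quorum: 10% of 597 = 59.70, rounded up to 60; 60 present. Satisfied.
Vote: requires three-fifths of those present (60); 3/5 of 60 = 36, so 36 needed; 48 in favor. Satisfied.

Invalid — notice requirement not satisfied.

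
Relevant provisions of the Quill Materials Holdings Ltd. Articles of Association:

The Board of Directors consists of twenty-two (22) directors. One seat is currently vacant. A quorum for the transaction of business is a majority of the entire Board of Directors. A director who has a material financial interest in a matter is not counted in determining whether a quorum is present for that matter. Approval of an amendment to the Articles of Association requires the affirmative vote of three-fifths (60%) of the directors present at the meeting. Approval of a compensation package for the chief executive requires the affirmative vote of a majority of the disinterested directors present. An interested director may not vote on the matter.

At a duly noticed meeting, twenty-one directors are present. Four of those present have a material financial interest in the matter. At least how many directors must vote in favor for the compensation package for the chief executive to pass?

9

The compensation package for the chief executive requires a majority of the disinterested directors present (21 − 4 = 17).
A majority of 17 is 9.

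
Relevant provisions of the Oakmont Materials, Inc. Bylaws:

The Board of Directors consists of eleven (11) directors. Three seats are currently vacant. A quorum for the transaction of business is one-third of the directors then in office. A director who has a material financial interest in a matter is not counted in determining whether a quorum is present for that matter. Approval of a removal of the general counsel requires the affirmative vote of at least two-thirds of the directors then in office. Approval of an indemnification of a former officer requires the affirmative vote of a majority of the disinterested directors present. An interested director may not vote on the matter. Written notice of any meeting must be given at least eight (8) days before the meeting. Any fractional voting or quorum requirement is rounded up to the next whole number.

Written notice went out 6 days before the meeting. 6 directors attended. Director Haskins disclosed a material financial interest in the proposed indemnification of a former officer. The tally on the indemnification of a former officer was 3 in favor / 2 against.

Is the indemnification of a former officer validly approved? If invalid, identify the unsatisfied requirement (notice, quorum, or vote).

Invalid — notice requirement not satisfied.

Notice: 6 days given; 8 required (6 < 8). Not satisfied.
Quorum: 6 present, but the 1 interested director does not count, leaving 5. Quorum is 3. Satisfied.
Vote: the indemnification of a former officer requires a majority of the disinterested directors present (6 − 1 = 5). A majority of 5 is 3, so 3 affirmative votes are needed; 3 voted in favor. Satisfied.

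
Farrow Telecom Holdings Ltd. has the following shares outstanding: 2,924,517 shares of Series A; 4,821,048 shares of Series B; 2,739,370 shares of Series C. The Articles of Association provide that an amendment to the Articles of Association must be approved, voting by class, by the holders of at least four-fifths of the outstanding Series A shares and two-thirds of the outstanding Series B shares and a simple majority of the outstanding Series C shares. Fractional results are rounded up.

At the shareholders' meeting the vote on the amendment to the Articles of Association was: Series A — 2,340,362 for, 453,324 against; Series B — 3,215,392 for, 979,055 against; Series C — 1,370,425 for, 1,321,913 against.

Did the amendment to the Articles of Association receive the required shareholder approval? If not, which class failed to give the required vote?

Approved — every class gave the required vote.

Series A: 4/5 of 2924517 = 2339613.60, rounded up to 2339614; 2,339,614 required, 2,340,362 in favor — approved.
Series B: 2/3 of 4821048 = 3214032; 3,214,032 required, 3,215,392 in favor — approved.
Series C: a majority of 2739370 is 1369686; 1,369,686 required, 1,370,425 in favor — approved.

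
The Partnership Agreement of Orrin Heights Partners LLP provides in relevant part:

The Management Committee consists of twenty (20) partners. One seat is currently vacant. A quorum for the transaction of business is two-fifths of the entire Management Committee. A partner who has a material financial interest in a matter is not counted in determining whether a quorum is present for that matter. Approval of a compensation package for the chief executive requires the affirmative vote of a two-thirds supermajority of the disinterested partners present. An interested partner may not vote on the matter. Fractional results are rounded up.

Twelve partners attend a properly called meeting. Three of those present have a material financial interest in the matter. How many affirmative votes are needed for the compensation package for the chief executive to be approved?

The compensation package for the chief executive requires two-thirds of the disinterested partners present (12 − 3 = 9).
2/3 of 9 = 6.

6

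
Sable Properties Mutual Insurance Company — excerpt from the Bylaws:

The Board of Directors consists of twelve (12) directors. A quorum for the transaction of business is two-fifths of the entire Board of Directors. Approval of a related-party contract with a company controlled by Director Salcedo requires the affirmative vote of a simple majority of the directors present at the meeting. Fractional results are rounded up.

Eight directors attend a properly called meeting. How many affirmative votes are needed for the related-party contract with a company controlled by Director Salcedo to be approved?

The related-party contract with a company controlled by Director Salcedo requires a majority of the directors present (8).
A majority of 8 is 5.

5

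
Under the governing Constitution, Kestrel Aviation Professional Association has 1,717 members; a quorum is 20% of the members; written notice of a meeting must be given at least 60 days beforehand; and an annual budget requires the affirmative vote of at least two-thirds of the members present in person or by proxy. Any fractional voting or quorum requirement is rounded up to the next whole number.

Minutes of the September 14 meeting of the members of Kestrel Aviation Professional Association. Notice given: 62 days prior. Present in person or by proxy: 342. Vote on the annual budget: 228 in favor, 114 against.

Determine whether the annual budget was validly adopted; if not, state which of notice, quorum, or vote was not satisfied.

Notice: 62 days given; 60 required. Satisfied.
Quorum: 20% of 1,717 = 343.40, rounded up to 344; 342 present. Not satisfied.
Vote: requires two-thirds of those present (342); 2/3 of 342 = 228, so 228 needed; 228 in favor. Satisfied.

Invalid — quorum requirement not satisfied.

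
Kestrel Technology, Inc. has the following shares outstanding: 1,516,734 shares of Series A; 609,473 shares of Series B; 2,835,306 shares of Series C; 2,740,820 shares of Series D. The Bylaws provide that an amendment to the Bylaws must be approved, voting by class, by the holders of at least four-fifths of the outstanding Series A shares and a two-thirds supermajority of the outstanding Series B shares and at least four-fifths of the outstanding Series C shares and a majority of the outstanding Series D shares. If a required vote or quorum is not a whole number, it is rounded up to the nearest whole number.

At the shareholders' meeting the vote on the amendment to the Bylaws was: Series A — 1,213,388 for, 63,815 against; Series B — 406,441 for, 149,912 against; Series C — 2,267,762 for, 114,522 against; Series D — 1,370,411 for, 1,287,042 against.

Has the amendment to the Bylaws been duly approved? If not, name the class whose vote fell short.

Series A: 4/5 of 1516734 = 1213387.20, rounded up to 1213388; 1,213,388 required, 1,213,388 in favor — approved.
Series B: 2/3 of 609473 = 406315.33, rounded up to 406316; 406,316 required, 406,441 in favor — approved.
Series C: 4/5 of 2835306 = 2268244.80, rounded up to 2268245; 2,268,245 required, 2,267,762 in favor — not approved.
Series D: a majority of 2740820 is 1370411; 1,370,411 required, 1,370,411 in favor — approved.

Not approved — the Series C shares did not give the required vote.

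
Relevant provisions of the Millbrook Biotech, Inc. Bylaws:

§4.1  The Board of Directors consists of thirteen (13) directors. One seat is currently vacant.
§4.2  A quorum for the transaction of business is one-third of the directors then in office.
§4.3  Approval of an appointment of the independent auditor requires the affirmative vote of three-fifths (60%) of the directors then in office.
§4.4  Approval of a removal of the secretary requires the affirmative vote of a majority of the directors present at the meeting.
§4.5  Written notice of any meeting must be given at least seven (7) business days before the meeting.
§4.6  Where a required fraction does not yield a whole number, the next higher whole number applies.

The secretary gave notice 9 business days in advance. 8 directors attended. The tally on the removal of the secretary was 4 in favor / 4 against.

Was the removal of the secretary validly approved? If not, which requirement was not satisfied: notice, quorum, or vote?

Invalid — vote requirement not satisfied.

Notice: 9 business days given; 7 required (9 ≥ 7). Satisfied.
Quorum: 8 present; quorum is 4. Satisfied.
Vote: the removal of the secretary requires a majority of the directors present (8). A majority of 8 is 5, so 5 affirmative votes are needed; 4 voted in favor. Not satisfied.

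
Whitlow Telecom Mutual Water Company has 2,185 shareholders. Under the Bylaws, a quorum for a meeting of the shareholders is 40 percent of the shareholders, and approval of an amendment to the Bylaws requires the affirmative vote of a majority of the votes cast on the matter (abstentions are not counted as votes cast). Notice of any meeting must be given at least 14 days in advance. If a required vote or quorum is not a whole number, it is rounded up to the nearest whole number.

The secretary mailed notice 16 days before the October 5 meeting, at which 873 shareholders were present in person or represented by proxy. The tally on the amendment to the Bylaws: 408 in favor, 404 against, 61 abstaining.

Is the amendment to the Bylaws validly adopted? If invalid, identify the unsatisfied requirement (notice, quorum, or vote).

Invalid — quorum requirement not satisfied.

Notice: 16 days given; 14 required. Satisfied.
Quorum: 40% of 2,185 = 874; 873 present. Not satisfied.
Vote: requires a majority of the votes cast (873 − 61 abstaining = 812); a majority of 812 is 407, so 407 needed; 408 in favor. Satisfied.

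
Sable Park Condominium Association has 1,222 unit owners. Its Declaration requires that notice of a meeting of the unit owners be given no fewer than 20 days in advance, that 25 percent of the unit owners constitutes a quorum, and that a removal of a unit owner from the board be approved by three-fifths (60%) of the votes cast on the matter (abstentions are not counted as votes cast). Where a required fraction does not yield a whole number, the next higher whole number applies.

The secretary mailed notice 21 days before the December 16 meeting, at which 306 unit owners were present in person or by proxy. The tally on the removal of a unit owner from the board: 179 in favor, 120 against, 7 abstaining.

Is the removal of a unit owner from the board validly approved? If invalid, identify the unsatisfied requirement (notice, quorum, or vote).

Notice: 21 days given; 20 required. Satisfied.
Quorum: 25% of 1,222 = 305.50, rounded up to 306; 306 present. Satisfied.
Vote: requires three-fifths of the votes cast (306 − 7 abstaining = 299); 3/5 of 299 = 179.40, rounded up to 180, so 180 needed; 179 in favor. Not satisfied.

Invalid — vote requirement not satisfied.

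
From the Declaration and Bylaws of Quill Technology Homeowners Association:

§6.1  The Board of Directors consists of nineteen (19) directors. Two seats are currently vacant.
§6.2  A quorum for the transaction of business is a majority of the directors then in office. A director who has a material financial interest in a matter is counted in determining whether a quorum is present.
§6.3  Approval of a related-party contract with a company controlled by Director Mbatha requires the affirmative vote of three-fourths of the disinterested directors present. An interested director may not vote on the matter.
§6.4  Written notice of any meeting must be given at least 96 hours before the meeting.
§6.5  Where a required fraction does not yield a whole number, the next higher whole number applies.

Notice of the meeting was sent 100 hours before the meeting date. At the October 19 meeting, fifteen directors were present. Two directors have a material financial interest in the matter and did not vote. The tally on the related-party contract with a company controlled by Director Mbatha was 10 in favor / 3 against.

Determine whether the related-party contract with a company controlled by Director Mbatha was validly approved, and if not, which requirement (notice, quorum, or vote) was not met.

Valid — all requirements satisfied.

Notice: 100 hours given; 96 required (100 ≥ 96). Satisfied.
Quorum: 15 present (interested directors count toward quorum); quorum is 9. Satisfied.
Vote: the related-party contract with a company controlled by Director Mbatha requires three-fourths of the disinterested directors present (15 − 2 = 13). 3/4 of 13 = 9.75, rounded up to 10, so 10 affirmative votes are needed; 10 voted in favor. Satisfied.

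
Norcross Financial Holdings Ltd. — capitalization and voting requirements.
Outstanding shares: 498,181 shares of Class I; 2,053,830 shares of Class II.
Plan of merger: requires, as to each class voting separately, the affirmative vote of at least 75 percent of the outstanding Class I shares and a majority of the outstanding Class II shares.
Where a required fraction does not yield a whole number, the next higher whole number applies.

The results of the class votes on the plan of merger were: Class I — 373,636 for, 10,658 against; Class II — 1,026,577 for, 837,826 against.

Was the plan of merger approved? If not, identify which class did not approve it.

Not approved — the Class II shares did not give the required vote.

Class I: 3/4 of 498181 = 373635.75, rounded up to 373636; 373,636 required, 373,636 in favor — approved.
Class II: a majority of 2053830 is 1026916; 1,026,916 required, 1,026,577 in favor — not approved.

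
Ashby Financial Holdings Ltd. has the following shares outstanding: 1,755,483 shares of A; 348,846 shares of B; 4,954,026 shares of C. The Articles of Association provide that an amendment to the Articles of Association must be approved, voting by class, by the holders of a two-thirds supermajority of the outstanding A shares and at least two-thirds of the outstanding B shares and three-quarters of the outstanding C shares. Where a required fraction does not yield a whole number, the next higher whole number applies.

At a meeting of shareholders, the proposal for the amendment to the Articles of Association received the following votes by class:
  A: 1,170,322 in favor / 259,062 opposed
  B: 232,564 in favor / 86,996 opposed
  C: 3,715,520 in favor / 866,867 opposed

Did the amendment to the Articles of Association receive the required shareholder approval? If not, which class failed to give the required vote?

Approved — every class gave the required vote.

A: 2/3 of 1755483 = 1170322; 1,170,322 required, 1,170,322 in favor — approved.
B: 2/3 of 348846 = 232564; 232,564 required, 232,564 in favor — approved.
C: 3/4 of 4954026 = 3715519.50, rounded up to 3715520; 3,715,520 required, 3,715,520 in favor — approved.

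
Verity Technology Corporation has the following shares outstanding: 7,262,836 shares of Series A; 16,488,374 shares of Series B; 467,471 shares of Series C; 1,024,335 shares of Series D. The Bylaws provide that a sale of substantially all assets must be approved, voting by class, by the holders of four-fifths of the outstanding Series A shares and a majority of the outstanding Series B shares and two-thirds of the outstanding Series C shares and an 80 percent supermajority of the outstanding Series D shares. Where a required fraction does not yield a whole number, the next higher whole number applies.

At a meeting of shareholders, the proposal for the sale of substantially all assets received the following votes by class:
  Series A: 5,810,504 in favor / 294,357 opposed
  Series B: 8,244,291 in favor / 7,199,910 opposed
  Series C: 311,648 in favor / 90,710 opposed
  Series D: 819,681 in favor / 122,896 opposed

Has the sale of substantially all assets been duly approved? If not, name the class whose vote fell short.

Series A: 4/5 of 7262836 = 5810268.80, rounded up to 5810269; 5,810,269 required, 5,810,504 in favor — approved.
Series B: a majority of 16488374 is 8244188; 8,244,188 required, 8,244,291 in favor — approved.
Series C: 2/3 of 467471 = 311647.33, rounded up to 311648; 311,648 required, 311,648 in favor — approved.
Series D: 4/5 of 1024335 = 819468; 819,468 required, 819,681 in favor — approved.

Approved — every class gave the required vote.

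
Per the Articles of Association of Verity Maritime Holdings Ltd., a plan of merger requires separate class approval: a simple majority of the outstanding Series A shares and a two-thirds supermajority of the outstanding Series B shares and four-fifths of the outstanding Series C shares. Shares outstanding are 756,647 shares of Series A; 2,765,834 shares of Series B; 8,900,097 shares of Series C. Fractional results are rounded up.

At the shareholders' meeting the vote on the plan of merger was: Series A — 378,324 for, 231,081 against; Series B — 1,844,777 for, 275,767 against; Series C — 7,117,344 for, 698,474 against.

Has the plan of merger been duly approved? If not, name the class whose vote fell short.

Series A: a majority of 756647 is 378324; 378,324 required, 378,324 in favor — approved.
Series B: 2/3 of 2765834 = 1843889.33, rounded up to 1843890; 1,843,890 required, 1,844,777 in favor — approved.
Series C: 4/5 of 8900097 = 7120077.60, rounded up to 7120078; 7,120,078 required, 7,117,344 in favor — not approved.

Not approved — the Series C shares did not give the required vote.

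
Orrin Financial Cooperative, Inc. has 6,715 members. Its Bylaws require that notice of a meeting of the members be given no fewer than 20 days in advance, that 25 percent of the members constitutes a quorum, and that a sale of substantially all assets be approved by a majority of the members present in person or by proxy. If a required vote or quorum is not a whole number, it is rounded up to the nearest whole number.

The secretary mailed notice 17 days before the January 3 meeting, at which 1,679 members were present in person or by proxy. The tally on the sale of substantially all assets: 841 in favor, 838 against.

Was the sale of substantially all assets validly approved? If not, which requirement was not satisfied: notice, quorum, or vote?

Invalid — notice requirement not satisfied.

Notice: 17 days given; 20 required. Not satisfied.
Quorum: 25% of 6,715 = 1,678.75, rounded up to 1,679; 1,679 present. Satisfied.
Vote: requires a majority of those present (1,679); a majority of 1679 is 840, so 840 needed; 841 in favor. Satisfied.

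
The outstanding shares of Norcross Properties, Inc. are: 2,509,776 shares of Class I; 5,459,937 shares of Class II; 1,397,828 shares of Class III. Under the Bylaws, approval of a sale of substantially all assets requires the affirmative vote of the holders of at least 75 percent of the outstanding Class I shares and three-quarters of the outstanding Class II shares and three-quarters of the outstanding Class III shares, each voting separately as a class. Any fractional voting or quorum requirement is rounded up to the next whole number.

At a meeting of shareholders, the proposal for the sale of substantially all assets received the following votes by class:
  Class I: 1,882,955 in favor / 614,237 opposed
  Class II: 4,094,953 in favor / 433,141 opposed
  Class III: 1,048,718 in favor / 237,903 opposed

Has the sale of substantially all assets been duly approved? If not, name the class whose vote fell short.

Approved — every class gave the required vote.

Class I: 3/4 of 2509776 = 1882332; 1,882,332 required, 1,882,955 in favor — approved.
Class II: 3/4 of 5459937 = 4094952.75, rounded up to 4094953; 4,094,953 required, 4,094,953 in favor — approved.
Class III: 3/4 of 1397828 = 1048371; 1,048,371 required, 1,048,718 in favor — approved.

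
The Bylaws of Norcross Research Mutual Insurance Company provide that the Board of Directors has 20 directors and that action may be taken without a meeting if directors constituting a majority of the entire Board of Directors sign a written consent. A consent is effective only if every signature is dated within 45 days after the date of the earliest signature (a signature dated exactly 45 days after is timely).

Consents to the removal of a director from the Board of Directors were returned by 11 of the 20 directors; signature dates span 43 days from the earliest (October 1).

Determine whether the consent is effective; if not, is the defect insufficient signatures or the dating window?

Signatures required: a majority of 20 — a majority of 20 is 11, so 11 needed; 11 signed. Sufficient.
Dating window: the latest signature is 43 days after the earliest; the limit is 45 days. Within the window.

Effective — both the signature and dating-window requirements are satisfied.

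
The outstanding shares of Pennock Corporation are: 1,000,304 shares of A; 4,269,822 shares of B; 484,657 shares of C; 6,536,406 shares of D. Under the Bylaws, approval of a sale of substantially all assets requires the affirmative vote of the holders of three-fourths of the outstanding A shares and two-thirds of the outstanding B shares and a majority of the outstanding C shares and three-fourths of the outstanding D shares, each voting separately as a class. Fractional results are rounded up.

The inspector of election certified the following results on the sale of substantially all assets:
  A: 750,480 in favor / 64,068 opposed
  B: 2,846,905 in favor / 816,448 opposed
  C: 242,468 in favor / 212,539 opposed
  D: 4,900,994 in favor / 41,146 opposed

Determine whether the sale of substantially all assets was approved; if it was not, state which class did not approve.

A: 3/4 of 1000304 = 750228; 750,228 required, 750,480 in favor — approved.
B: 2/3 of 4269822 = 2846548; 2,846,548 required, 2,846,905 in favor — approved.
C: a majority of 484657 is 242329; 242,329 required, 242,468 in favor — approved.
D: 3/4 of 6536406 = 4902304.50, rounded up to 4902305; 4,902,305 required, 4,900,994 in favor — not approved.

Not approved — the D shares did not give the required vote.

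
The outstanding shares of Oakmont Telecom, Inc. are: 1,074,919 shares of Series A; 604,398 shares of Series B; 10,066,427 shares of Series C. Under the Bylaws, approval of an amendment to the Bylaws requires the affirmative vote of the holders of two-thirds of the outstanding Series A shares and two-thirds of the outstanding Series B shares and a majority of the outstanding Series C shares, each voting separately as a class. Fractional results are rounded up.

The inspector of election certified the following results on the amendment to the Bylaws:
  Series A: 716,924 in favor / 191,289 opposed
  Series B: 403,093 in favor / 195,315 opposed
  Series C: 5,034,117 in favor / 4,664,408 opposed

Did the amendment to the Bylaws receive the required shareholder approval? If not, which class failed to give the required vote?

Series A: 2/3 of 1074919 = 716612.67, rounded up to 716613; 716,613 required, 716,924 in favor — approved.
Series B: 2/3 of 604398 = 402932; 402,932 required, 403,093 in favor — approved.
Series C: a majority of 10066427 is 5033214; 5,033,214 required, 5,034,117 in favor — approved.

Approved — every class gave the required vote.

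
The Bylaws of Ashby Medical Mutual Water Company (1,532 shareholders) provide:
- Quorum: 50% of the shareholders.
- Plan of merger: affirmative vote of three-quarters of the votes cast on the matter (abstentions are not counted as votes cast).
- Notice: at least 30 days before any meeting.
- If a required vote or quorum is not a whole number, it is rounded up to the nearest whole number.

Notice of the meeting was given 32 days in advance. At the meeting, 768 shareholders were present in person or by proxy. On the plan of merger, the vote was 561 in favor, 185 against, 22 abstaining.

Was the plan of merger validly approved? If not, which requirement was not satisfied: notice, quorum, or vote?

Notice: 32 days given; 30 required. Satisfied.
Quorum: 50% of 1,532 = 766; 768 present. Satisfied.
Vote: requires three-fourths of the votes cast (768 − 22 abstaining = 746); 3/4 of 746 = 559.50, rounded up to 560, so 560 needed; 561 in favor. Satisfied.

Valid — all requirements satisfied.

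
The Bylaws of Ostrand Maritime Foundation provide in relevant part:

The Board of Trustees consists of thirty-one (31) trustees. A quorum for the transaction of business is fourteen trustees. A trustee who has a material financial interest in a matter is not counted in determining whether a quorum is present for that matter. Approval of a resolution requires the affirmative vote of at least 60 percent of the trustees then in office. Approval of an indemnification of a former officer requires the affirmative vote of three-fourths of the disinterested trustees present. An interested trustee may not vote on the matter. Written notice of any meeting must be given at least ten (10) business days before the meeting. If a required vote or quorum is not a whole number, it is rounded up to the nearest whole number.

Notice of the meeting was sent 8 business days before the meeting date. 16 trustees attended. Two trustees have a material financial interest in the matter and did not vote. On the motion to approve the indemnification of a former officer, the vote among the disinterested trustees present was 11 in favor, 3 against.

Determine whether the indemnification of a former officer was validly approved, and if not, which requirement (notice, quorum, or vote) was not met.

Notice: 8 business days given; 10 required (8 < 10). Not satisfied.
Quorum: 16 present, but the 2 interested trustees do not count, leaving 14. Quorum is 14. Satisfied.
Vote: the indemnification of a former officer requires three-fourths of the disinterested trustees present (16 − 2 = 14). 3/4 of 14 = 10.50, rounded up to 11, so 11 affirmative votes are needed; 11 voted in favor. Satisfied.

Invalid — notice requirement not satisfied.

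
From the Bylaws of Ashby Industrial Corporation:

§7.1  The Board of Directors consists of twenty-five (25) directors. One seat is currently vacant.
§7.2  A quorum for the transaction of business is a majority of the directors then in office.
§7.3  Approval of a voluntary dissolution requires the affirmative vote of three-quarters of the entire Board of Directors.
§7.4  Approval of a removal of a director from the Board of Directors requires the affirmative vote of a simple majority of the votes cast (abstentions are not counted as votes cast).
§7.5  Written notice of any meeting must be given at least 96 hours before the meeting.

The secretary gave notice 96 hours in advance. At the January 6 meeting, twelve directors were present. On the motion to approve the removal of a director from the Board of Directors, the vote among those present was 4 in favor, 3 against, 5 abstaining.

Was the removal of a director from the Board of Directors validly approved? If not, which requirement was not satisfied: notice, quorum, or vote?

Notice: 96 hours given; 96 required (96 ≥ 96). Satisfied.
Quorum: 12 present; quorum is 13. Not satisfied.
Vote: the removal of a director from the Board of Directors requires a majority of the votes cast (12 present − 5 abstaining = 7). A majority of 7 is 4, so 4 affirmative votes are needed; 4 voted in favor. Satisfied. (Moot — without a quorum no business can be validly transacted.)

Invalid — quorum requirement not satisfied.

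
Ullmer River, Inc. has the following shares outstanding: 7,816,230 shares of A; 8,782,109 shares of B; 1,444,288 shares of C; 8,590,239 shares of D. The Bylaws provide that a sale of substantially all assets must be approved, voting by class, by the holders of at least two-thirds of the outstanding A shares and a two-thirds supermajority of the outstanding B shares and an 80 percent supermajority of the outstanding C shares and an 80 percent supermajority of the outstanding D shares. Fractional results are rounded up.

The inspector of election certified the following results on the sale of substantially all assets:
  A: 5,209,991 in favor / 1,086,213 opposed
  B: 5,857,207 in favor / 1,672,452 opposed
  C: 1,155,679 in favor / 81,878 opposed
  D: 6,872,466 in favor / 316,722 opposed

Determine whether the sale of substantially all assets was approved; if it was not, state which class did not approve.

A: 2/3 of 7816230 = 5210820; 5,210,820 required, 5,209,991 in favor — not approved.
B: 2/3 of 8782109 = 5854739.33, rounded up to 5854740; 5,854,740 required, 5,857,207 in favor — approved.
C: 4/5 of 1444288 = 1155430.40, rounded up to 1155431; 1,155,431 required, 1,155,679 in favor — approved.
D: 4/5 of 8590239 = 6872191.20, rounded up to 6872192; 6,872,192 required, 6,872,466 in favor — approved.

Not approved — the A shares did not give the required vote.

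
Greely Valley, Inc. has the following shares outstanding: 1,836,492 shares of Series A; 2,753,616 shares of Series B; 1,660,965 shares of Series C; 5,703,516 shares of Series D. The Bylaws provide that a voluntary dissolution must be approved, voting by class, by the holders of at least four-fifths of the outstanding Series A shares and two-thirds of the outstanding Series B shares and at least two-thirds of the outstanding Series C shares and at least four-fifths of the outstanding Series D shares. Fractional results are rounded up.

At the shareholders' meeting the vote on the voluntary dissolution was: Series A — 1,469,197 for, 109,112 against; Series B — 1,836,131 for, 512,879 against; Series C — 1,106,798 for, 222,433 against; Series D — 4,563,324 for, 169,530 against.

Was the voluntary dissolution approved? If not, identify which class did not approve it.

Series A: 4/5 of 1836492 = 1469193.60, rounded up to 1469194; 1,469,194 required, 1,469,197 in favor — approved.
Series B: 2/3 of 2753616 = 1835744; 1,835,744 required, 1,836,131 in favor — approved.
Series C: 2/3 of 1660965 = 1107310; 1,107,310 required, 1,106,798 in favor — not approved.
Series D: 4/5 of 5703516 = 4562812.80, rounded up to 4562813; 4,562,813 required, 4,563,324 in favor — approved.

Not approved — the Series C shares did not give the required vote.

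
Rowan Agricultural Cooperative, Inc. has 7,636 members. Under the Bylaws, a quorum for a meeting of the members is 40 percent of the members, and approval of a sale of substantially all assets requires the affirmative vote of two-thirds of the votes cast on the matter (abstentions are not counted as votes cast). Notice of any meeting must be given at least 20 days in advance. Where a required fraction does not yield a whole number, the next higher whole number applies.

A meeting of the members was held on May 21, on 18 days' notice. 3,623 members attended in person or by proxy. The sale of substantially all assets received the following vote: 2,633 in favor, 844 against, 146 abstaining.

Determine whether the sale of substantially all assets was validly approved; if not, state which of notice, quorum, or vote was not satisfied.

Invalid — notice requirement not satisfied.

Notice: 18 days given; 20 required. Not satisfied.
Quorum: 40% of 7,636 = 3,054.40, rounded up to 3,055; 3,623 present. Satisfied.
Vote: requires two-thirds of the votes cast (3,623 − 146 abstaining = 3,477); 2/3 of 3477 = 2318, so 2,318 needed; 2,633 in favor. Satisfied.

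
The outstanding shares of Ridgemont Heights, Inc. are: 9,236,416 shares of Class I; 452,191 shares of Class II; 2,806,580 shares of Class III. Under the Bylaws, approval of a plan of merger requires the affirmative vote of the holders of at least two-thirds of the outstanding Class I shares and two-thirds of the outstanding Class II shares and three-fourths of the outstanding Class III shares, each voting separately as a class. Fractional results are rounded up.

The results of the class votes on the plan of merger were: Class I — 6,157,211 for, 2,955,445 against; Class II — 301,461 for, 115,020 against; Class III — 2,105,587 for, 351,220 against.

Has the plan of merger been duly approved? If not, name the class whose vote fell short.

Class I: 2/3 of 9236416 = 6157610.67, rounded up to 6157611; 6,157,611 required, 6,157,211 in favor — not approved.
Class II: 2/3 of 452191 = 301460.67, rounded up to 301461; 301,461 required, 301,461 in favor — approved.
Class III: 3/4 of 2806580 = 2104935; 2,104,935 required, 2,105,587 in favor — approved.

Not approved — the Class I shares did not give the required vote.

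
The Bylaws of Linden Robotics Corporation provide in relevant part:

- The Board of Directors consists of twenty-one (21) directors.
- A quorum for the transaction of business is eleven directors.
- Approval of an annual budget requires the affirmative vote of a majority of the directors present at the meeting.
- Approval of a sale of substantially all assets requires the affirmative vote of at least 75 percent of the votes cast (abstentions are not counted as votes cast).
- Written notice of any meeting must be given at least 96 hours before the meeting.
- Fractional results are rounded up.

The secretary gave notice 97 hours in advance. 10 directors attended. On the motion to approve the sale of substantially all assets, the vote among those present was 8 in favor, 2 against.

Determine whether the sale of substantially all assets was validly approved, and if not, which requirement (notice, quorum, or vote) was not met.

Invalid — quorum requirement not satisfied.

Notice: 97 hours given; 96 required (97 ≥ 96). Satisfied.
Quorum: 10 present; quorum is 11. Not satisfied.
Vote: the sale of substantially all assets requires three-fourths of the votes cast (10). 3/4 of 10 = 7.50, rounded up to 8, so 8 affirmative votes are needed; 8 voted in favor. Satisfied. (Moot — without a quorum no business can be validly transacted.)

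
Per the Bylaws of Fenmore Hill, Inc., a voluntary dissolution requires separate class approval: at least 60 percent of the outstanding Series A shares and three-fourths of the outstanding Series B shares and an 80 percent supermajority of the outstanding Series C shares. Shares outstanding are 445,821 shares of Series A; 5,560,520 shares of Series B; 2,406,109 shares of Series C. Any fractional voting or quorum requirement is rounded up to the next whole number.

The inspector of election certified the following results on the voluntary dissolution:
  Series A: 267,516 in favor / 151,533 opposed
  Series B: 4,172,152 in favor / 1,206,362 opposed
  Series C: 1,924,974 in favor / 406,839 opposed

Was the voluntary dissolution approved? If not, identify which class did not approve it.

Approved — every class gave the required vote.

Series A: 3/5 of 445821 = 267492.60, rounded up to 267493; 267,493 required, 267,516 in favor — approved.
Series B: 3/4 of 5560520 = 4170390; 4,170,390 required, 4,172,152 in favor — approved.
Series C: 4/5 of 2406109 = 1924887.20, rounded up to 1924888; 1,924,888 required, 1,924,974 in favor — approved.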